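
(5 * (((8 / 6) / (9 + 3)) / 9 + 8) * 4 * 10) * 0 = 0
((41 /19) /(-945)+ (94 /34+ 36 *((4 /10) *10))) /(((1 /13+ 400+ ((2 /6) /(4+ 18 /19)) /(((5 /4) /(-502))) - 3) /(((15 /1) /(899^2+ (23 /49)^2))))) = 2347061887261 /318831824416208667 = 0.00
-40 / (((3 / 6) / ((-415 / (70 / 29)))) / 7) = 96280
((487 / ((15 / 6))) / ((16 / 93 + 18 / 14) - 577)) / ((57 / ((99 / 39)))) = -3487407 / 231363665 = -0.02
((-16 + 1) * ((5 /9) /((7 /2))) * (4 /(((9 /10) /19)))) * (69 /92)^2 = -113.10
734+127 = 861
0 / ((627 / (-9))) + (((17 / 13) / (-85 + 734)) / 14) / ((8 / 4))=17 / 236236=0.00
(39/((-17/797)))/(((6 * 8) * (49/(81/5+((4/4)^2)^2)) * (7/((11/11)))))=-445523/233240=-1.91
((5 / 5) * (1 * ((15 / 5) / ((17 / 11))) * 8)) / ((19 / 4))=1056 / 323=3.27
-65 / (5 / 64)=-832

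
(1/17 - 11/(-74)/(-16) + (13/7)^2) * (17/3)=3450485/174048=19.82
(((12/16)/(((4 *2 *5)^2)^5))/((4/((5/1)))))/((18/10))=1/20132659200000000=0.00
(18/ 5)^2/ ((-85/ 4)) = -1296/ 2125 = -0.61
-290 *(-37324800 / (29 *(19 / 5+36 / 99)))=20528640000 / 229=89644716.16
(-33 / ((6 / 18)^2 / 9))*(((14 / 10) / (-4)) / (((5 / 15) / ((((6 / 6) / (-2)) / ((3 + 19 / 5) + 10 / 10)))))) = -18711 / 104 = -179.91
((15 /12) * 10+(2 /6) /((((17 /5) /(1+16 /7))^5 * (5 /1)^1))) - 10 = 365998477735 /143181219594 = 2.56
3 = 3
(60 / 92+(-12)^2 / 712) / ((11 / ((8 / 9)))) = 424 / 6141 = 0.07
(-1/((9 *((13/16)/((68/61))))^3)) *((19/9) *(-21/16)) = 10705780736/1090607161059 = 0.01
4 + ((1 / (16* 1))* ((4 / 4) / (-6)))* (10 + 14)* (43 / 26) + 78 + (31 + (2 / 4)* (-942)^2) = 46154637 / 104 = 443794.59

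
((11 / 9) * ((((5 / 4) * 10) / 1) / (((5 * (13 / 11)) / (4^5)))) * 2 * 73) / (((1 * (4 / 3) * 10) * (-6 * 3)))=-565312 / 351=-1610.58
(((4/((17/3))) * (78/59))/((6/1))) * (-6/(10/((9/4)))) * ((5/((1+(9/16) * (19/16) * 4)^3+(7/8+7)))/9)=-30670848/15087385777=-0.00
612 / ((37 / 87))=53244 / 37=1439.03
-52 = -52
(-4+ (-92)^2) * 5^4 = 5287500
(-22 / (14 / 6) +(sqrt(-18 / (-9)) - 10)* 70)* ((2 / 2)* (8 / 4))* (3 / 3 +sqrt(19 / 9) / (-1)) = -4* (3 - sqrt(19))* (2483 - 245* sqrt(2)) / 21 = 553.01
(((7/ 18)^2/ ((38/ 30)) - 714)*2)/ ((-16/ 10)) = 7324415/ 8208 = 892.35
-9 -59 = -68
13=13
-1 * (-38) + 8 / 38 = 726 / 19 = 38.21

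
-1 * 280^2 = -78400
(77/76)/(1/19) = 19.25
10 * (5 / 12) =25 / 6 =4.17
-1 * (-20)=20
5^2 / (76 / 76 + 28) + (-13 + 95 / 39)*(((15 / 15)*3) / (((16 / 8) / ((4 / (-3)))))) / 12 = 8899 / 3393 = 2.62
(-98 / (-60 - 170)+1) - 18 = -1906 / 115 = -16.57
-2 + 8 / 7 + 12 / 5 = 54 / 35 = 1.54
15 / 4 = 3.75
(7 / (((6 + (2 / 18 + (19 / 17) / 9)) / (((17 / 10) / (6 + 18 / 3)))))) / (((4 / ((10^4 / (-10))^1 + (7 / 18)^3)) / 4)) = -11797442111 / 74183040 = -159.03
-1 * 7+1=-6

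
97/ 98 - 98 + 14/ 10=-46849/ 490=-95.61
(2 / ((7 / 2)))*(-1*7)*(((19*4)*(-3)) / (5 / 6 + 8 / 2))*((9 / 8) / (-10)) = -3078 / 145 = -21.23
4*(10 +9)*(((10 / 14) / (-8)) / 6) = -95 / 84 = -1.13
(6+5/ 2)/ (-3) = -17/ 6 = -2.83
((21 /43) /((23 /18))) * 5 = 1890 /989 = 1.91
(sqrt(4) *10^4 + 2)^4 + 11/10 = 160064009600640017.10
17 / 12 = 1.42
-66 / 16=-33 / 8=-4.12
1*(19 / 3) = 19 / 3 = 6.33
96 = 96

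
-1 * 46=-46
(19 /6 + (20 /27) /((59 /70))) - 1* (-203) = 659647 /3186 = 207.05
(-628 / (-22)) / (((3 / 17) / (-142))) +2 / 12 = -505327 / 22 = -22969.41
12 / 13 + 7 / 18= 307 / 234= 1.31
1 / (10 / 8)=4 / 5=0.80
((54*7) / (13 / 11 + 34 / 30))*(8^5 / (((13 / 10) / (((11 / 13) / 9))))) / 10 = 1248952320 / 32279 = 38692.41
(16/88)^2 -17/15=-1997/1815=-1.10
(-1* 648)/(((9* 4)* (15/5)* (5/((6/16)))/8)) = -18/5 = -3.60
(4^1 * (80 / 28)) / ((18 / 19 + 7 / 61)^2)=107462480 / 10607527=10.13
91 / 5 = 18.20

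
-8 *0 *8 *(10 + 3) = 0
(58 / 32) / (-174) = -1 / 96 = -0.01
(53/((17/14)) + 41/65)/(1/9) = 440343/1105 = 398.50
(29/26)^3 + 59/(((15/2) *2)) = 1402819/263640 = 5.32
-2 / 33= -0.06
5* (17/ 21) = 85/ 21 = 4.05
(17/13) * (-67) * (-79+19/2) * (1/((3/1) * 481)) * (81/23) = 4274667/287638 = 14.86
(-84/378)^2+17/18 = 161/162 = 0.99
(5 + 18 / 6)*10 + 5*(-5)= 55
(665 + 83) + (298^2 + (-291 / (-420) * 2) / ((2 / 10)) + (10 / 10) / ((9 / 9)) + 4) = 1253895 / 14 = 89563.93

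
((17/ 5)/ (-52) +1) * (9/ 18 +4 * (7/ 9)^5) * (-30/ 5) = -9.19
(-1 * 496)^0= 1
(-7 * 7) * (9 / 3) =-147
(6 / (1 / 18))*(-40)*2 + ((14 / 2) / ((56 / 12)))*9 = -17253 / 2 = -8626.50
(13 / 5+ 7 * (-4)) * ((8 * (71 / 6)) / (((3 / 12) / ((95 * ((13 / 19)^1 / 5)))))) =-1875536 / 15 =-125035.73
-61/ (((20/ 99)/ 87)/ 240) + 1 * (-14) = -6304730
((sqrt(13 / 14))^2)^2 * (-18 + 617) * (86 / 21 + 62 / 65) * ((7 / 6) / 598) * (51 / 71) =17545309 / 4801020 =3.65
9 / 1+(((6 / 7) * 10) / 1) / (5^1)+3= 96 / 7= 13.71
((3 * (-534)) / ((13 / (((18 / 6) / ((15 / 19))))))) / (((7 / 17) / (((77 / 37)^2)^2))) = -2598542921898 / 121820465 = -21330.92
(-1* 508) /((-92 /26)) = 3302 /23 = 143.57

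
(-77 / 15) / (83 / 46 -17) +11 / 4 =129503 / 41940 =3.09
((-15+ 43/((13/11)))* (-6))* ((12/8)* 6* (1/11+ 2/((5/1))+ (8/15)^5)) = -616.72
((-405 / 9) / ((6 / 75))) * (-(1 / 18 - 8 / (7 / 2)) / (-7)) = 35125 / 196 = 179.21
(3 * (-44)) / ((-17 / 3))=396 / 17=23.29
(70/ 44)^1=35/ 22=1.59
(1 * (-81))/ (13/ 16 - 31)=432/ 161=2.68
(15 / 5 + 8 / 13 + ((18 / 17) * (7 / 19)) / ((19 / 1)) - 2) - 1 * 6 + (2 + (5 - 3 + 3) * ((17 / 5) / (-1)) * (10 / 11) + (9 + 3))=-5106377 / 877591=-5.82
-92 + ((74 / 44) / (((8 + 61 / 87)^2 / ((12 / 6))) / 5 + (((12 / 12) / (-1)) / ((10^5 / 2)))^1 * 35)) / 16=-1159568905283 / 12605912374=-91.99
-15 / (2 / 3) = -45 / 2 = -22.50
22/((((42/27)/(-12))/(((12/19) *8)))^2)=591224832/17689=33423.30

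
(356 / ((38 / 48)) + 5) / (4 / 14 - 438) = -60473 / 58216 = -1.04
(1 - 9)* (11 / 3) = -88 / 3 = -29.33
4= 4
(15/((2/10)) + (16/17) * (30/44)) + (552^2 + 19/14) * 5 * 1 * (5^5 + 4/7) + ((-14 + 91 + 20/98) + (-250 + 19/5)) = 436332136355329/91630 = 4761891698.74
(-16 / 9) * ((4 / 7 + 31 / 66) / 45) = -3848 / 93555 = -0.04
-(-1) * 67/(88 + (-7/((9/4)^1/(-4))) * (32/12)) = 1809/3272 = 0.55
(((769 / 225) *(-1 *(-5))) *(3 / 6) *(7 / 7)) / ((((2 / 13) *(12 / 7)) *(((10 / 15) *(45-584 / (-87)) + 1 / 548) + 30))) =21386659 / 42563100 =0.50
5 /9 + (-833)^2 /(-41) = -16923.57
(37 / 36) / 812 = 37 / 29232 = 0.00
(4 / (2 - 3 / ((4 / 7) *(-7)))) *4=64 / 11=5.82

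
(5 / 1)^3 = 125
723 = 723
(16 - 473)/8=-457/8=-57.12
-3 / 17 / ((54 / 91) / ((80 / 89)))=-0.27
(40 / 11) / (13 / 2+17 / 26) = 520 / 1023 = 0.51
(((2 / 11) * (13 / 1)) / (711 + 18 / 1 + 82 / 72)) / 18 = 52 / 289135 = 0.00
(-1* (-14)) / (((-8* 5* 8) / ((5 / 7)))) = -1 / 32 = -0.03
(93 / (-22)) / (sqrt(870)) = -31 *sqrt(870) / 6380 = -0.14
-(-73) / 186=73 / 186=0.39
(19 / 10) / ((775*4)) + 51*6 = 9486019 / 31000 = 306.00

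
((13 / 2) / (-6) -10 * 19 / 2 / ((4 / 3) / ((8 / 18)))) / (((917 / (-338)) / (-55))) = -9295 / 14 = -663.93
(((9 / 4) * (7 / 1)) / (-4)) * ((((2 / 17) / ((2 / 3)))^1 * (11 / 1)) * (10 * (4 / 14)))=-1485 / 68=-21.84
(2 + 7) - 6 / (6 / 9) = 0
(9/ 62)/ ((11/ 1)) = 9/ 682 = 0.01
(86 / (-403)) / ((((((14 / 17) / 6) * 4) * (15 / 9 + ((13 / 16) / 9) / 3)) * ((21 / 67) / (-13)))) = 10579032 / 1113427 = 9.50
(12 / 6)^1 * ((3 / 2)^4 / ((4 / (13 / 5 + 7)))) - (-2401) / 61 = 38833 / 610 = 63.66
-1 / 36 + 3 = 107 / 36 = 2.97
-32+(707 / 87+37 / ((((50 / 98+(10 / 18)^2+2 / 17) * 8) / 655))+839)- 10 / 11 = 1958785954159 / 483767328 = 4049.02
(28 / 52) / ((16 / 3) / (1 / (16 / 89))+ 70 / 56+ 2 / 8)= 3738 / 17069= 0.22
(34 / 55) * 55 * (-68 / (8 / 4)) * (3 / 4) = -867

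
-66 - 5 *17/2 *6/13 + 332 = 3203/13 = 246.38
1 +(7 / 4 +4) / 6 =47 / 24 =1.96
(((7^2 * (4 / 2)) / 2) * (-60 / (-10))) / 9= 98 / 3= 32.67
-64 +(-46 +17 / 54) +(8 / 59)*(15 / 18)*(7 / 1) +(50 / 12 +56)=-48.73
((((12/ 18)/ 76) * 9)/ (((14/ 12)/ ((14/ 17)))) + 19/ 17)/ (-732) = -379/ 236436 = -0.00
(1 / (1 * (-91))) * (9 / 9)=-1 / 91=-0.01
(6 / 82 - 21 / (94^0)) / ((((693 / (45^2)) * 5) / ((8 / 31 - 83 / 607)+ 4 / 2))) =-140108670 / 5400479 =-25.94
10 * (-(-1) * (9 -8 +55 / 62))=585 / 31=18.87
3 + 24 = 27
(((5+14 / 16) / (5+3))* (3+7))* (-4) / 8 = -235 / 64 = -3.67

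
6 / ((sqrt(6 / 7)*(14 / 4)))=1.85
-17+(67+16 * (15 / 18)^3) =59.26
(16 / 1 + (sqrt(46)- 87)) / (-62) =71 / 62- sqrt(46) / 62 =1.04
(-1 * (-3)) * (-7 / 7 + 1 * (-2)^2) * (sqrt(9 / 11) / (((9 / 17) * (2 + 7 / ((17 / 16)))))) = 867 * sqrt(11) / 1606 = 1.79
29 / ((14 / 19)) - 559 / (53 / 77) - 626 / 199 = -114570893 / 147658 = -775.92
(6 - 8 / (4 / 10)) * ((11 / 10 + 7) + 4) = -847 / 5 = -169.40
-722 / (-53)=722 / 53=13.62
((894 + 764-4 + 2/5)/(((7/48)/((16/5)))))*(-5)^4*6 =952934400/7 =136133485.71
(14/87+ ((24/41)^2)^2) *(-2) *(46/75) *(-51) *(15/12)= 26754239906/1229206035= 21.77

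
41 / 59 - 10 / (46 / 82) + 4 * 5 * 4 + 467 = 719032 / 1357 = 529.87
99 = 99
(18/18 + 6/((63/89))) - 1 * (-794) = 16873/21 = 803.48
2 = 2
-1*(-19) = 19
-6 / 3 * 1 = -2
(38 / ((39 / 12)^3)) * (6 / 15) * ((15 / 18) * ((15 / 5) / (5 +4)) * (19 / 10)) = 23104 / 98865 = 0.23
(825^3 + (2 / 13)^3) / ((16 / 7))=8635548796931 / 35152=245663085.94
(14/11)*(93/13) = 1302/143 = 9.10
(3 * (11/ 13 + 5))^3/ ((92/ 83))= 245936304/ 50531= 4867.04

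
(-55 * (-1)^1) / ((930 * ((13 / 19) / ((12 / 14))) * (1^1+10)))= 19 / 2821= 0.01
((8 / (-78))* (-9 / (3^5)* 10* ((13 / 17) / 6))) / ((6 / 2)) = 20 / 12393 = 0.00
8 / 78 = 4 / 39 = 0.10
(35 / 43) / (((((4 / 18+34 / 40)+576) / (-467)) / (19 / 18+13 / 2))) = -3175600 / 638077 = -4.98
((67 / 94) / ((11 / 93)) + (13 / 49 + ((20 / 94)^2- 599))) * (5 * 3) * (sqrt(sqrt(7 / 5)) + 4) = -42339309930 / 1190651- 4233930993 * 5^(3 / 4) * 7^(1 / 4) / 2381302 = -45229.91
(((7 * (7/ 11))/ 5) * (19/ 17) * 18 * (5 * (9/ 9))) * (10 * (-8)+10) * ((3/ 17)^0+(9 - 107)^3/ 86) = 551986902180/ 8041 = 68646549.21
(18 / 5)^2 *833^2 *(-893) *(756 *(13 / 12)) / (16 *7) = -5872355545329 / 100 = -58723555453.29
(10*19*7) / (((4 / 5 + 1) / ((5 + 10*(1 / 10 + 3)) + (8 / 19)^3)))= 86602600 / 3249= 26655.16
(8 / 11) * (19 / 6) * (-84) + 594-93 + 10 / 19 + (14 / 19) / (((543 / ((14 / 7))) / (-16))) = 34957213 / 113487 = 308.03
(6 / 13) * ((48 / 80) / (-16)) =-9 / 520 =-0.02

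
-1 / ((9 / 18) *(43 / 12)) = -24 / 43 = -0.56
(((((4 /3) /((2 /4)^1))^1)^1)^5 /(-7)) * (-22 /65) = 720896 /110565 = 6.52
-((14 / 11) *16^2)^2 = -12845056 / 121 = -106157.49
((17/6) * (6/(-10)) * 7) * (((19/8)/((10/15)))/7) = -969/160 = -6.06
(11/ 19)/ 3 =11/ 57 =0.19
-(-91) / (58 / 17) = 1547 / 58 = 26.67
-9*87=-783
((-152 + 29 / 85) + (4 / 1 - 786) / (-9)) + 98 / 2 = -12064 / 765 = -15.77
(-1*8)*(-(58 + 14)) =576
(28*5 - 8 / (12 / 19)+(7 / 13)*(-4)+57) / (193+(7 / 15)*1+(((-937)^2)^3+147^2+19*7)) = 35525 / 131969070152256898171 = 0.00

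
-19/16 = -1.19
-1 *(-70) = 70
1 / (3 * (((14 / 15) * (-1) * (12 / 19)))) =-95 / 168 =-0.57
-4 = -4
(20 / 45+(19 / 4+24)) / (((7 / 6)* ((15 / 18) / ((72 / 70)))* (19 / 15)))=113508 / 4655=24.38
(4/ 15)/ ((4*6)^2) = 1/ 2160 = 0.00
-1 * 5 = -5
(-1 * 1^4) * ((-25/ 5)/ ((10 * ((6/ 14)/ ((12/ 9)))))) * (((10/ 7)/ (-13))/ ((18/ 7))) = -70/ 1053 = -0.07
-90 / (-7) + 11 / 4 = 437 / 28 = 15.61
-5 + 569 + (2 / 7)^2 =27640 / 49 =564.08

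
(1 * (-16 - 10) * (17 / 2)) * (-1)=221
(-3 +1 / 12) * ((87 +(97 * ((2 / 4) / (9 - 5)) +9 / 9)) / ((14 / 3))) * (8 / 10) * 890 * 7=-2495115 / 8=-311889.38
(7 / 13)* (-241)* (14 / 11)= -23618 / 143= -165.16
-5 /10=-1 /2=-0.50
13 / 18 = 0.72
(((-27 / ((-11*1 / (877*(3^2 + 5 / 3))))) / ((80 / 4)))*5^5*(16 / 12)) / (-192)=-548125 / 22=-24914.77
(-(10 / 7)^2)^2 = 10000 / 2401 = 4.16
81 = 81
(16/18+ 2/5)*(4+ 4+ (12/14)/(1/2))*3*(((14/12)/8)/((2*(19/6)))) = 493/570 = 0.86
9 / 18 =1 / 2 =0.50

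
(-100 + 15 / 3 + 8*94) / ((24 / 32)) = 876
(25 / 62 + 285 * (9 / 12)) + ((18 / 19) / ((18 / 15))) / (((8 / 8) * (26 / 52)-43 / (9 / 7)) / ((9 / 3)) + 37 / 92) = 214.08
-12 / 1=-12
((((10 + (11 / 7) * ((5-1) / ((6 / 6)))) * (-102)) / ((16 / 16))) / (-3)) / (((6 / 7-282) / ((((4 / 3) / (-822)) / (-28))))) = -323 / 2830968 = -0.00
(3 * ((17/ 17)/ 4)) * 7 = 21/ 4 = 5.25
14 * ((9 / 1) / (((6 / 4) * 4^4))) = 0.33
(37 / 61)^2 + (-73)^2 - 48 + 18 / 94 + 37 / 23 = 21251020636 / 4022401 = 5283.17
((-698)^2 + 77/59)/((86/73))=48799843/118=413557.99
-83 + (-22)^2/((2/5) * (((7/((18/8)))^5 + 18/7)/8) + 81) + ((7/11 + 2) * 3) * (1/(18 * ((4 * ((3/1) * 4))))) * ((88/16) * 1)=-17747870484341/227851521984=-77.89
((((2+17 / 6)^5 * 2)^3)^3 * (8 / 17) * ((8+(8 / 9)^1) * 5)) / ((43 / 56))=112447020935628636889464785760360796457146954445599393913554998311075 / 1304356287644400703311264620740608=86208823463949471052504760000000000.00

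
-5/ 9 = -0.56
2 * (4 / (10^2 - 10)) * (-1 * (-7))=28 / 45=0.62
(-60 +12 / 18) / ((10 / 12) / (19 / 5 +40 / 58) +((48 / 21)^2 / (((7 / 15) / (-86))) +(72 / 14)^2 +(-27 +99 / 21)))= 11356044 / 183441571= 0.06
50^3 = 125000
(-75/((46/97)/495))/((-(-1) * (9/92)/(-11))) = 8802750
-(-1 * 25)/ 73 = 25/ 73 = 0.34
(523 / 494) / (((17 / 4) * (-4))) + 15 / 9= 1.60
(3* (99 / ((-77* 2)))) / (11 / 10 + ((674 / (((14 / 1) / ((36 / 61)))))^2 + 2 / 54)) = -94941315 / 39796039483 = -0.00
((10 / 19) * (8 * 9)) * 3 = 2160 / 19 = 113.68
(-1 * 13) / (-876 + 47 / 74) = 962 / 64777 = 0.01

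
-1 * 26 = -26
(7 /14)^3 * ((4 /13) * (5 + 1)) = 3 /13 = 0.23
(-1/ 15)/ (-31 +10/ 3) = 0.00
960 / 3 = 320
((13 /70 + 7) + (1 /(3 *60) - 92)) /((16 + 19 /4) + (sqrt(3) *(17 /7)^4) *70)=149066274679 /1506727135477755 - 3498588451288 *sqrt(3) /301345427095551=-0.02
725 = 725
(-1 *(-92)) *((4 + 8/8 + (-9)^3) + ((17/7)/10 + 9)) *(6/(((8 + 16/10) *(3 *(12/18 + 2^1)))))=-1150759/224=-5137.32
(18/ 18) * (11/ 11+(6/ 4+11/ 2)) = 8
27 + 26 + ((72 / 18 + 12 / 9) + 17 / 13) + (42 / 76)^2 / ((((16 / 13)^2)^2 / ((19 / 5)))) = 58417180319 / 971243520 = 60.15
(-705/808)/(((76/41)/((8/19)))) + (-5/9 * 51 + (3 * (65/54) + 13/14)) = -220441171/9188172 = -23.99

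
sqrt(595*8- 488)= 4*sqrt(267)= 65.36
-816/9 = -272/3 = -90.67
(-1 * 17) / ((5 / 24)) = -408 / 5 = -81.60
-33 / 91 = -0.36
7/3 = 2.33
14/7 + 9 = 11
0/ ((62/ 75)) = 0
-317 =-317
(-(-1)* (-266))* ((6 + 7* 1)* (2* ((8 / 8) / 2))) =-3458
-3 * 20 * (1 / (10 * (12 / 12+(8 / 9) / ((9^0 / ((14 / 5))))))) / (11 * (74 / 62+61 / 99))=-37665 / 435989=-0.09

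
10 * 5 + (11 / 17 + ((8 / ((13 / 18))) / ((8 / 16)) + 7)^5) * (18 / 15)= 797621944846286 / 31559905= 25273268.24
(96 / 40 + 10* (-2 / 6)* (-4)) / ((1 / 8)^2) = 15104 / 15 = 1006.93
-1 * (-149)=149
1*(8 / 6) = 4 / 3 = 1.33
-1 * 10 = -10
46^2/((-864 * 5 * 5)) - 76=-76.10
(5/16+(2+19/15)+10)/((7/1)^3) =3259/82320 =0.04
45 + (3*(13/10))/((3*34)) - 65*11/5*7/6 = -124231/1020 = -121.80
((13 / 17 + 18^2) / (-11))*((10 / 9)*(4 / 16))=-27605 / 3366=-8.20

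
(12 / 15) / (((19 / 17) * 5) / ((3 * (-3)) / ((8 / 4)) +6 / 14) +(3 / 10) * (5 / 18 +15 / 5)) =-816 / 397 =-2.06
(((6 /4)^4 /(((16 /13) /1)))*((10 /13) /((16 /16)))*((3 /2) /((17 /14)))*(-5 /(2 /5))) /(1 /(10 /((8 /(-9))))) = 9568125 /17408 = 549.64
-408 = -408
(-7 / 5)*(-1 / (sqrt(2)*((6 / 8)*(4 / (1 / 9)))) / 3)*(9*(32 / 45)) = 112*sqrt(2) / 2025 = 0.08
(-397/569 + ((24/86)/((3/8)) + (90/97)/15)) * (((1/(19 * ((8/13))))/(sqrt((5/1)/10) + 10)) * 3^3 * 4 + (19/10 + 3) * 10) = 48533381889/8973443519-90238941 * sqrt(2)/17946887038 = 5.40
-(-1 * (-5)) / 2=-5 / 2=-2.50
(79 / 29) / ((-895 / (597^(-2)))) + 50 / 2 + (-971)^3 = -8468907186880328749 / 9250595595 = -915498586.00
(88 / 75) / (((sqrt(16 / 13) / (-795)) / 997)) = -1162502*sqrt(13) / 5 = -838292.11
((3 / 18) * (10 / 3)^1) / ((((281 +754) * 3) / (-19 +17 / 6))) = -97 / 33534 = -0.00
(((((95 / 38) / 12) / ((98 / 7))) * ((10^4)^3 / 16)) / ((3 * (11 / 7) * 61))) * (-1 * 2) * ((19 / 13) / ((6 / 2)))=-742187500000 / 235521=-3151258.27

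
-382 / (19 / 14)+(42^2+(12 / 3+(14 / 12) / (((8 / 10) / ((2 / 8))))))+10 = 2730329 / 1824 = 1496.89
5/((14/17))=6.07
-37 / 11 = -3.36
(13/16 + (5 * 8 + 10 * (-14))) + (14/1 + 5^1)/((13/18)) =-15159/208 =-72.88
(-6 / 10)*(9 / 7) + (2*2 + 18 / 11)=1873 / 385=4.86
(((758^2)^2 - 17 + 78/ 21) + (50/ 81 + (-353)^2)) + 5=187180259633387/ 567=330123914697.33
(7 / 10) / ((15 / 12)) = 14 / 25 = 0.56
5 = 5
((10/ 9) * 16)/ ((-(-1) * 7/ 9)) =160/ 7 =22.86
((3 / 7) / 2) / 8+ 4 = 451 / 112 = 4.03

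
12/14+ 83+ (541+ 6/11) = 48156/77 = 625.40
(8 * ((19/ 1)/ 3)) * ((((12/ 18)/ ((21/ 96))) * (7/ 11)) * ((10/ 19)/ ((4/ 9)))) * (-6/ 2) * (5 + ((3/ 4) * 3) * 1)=-27840/ 11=-2530.91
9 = 9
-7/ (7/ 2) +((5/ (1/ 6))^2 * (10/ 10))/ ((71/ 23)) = 20558/ 71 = 289.55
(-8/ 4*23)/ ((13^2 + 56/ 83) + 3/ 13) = -24817/ 91664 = -0.27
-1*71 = -71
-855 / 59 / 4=-855 / 236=-3.62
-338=-338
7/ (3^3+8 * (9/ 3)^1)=7/ 51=0.14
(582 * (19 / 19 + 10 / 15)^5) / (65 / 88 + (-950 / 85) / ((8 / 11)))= -181390000 / 354537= -511.63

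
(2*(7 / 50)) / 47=0.01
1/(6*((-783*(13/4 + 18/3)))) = -2/86913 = -0.00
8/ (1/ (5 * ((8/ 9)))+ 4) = 320/ 169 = 1.89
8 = 8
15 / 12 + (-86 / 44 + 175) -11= 7185 / 44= 163.30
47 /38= 1.24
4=4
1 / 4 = 0.25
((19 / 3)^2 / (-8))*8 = -361 / 9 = -40.11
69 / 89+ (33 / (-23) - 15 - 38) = -109841 / 2047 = -53.66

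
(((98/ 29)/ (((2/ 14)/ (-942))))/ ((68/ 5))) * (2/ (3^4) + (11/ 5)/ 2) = -49058261/ 26622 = -1842.77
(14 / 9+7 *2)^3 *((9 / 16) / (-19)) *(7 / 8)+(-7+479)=1152691 / 3078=374.49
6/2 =3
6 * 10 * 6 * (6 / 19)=2160 / 19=113.68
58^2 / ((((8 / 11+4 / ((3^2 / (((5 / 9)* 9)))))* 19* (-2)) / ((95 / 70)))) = -83259 / 2044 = -40.73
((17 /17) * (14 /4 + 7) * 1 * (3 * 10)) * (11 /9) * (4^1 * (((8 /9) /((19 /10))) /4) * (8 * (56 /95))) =2759680 /3249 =849.39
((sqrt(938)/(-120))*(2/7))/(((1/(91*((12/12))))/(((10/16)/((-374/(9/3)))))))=13*sqrt(938)/11968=0.03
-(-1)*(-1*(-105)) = 105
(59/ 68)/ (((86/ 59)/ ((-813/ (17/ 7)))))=-199.27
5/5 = 1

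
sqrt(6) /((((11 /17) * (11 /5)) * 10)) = 17 * sqrt(6) /242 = 0.17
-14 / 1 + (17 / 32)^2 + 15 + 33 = 34.28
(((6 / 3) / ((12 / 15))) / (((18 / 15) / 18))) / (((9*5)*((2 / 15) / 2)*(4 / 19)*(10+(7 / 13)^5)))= 176364175 / 29837896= 5.91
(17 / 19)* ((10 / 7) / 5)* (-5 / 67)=-0.02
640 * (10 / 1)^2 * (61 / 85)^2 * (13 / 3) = 123834880 / 867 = 142831.46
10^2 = 100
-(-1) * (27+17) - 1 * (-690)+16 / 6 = 2210 / 3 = 736.67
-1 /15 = -0.07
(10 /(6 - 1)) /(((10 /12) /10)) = 24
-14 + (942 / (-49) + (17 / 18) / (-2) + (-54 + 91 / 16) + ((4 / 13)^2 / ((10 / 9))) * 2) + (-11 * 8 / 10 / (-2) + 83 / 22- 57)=-8569802183 / 65585520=-130.67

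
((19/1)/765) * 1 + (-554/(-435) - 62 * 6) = -1644803/4437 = -370.70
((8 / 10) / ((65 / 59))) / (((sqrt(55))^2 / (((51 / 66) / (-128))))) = -1003 / 12584000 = -0.00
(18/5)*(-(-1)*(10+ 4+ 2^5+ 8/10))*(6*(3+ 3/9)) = 16848/5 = 3369.60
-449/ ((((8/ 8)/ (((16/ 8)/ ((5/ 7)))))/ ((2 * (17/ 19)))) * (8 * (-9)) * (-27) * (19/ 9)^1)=-0.55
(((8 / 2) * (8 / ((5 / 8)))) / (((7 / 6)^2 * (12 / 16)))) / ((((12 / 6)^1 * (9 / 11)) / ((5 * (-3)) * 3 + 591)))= 16735.09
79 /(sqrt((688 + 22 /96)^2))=3792 /33035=0.11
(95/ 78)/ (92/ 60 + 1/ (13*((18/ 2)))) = 1425/ 1804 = 0.79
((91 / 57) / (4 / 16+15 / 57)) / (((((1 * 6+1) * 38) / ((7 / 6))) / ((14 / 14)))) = 7 / 513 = 0.01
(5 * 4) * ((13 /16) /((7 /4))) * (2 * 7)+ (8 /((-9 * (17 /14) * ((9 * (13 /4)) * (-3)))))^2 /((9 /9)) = 374921787874 /2884012209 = 130.00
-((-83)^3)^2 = -326940373369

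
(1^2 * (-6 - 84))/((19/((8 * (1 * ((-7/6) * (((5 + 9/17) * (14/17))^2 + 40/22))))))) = 997.11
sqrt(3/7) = sqrt(21)/7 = 0.65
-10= -10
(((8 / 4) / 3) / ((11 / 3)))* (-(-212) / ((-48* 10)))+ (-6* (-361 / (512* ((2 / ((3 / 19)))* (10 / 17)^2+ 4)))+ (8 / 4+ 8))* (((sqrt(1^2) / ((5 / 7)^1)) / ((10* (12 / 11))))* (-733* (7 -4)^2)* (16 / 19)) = -109212195269179 / 14582515200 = -7489.26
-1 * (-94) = 94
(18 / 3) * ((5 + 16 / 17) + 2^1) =810 / 17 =47.65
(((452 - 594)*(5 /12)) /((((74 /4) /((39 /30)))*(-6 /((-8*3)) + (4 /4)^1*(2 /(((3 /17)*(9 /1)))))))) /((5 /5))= -2.75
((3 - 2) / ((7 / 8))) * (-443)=-3544 / 7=-506.29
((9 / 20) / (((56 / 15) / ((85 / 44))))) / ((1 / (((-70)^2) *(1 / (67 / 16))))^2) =15743700000 / 49379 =318833.92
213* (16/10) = 1704/5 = 340.80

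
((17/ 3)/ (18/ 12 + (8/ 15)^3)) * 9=344250/ 11149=30.88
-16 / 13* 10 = -160 / 13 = -12.31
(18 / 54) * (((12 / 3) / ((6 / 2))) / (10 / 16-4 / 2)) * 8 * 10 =-2560 / 99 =-25.86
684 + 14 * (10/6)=2122/3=707.33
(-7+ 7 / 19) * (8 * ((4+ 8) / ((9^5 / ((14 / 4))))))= -1568 / 41553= -0.04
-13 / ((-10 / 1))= 13 / 10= 1.30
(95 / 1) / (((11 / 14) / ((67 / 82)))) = 44555 / 451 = 98.79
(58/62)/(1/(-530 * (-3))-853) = -0.00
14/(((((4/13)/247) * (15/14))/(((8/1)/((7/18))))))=1078896/5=215779.20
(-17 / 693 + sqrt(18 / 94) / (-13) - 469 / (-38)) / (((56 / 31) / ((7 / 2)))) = 10055501 / 421344 - 93 * sqrt(47) / 9776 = 23.80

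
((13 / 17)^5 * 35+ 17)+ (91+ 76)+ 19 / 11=3043715656 / 15618427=194.88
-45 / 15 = -3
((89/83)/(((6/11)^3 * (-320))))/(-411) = 118459/2357890560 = 0.00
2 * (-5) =-10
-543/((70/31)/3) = -721.41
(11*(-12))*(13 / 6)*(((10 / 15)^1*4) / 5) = -2288 / 15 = -152.53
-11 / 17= -0.65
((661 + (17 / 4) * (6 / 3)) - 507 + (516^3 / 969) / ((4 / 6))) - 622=137091259 / 646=212215.57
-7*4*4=-112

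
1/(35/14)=2/5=0.40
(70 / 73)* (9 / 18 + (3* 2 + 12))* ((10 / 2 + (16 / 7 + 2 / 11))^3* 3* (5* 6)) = 3165321093750 / 4760987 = 664845.57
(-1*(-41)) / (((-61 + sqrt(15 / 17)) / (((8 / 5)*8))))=-1360544 / 158105 - 1312*sqrt(255) / 158105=-8.74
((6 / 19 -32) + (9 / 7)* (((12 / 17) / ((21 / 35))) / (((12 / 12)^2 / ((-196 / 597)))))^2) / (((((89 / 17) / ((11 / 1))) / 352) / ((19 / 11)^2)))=-4163580338624 / 59916313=-69489.93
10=10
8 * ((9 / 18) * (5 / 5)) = 4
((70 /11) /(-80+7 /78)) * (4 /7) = -3120 /68563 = -0.05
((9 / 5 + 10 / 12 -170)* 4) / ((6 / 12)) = -20084 / 15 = -1338.93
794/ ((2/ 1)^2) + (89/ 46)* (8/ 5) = 46367/ 230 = 201.60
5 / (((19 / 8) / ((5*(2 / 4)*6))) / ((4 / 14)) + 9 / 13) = 15600 / 3889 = 4.01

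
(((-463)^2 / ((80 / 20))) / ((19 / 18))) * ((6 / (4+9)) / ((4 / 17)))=98395371 / 988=99590.46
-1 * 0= 0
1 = 1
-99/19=-5.21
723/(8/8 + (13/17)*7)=4097/36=113.81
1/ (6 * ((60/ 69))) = 23/ 120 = 0.19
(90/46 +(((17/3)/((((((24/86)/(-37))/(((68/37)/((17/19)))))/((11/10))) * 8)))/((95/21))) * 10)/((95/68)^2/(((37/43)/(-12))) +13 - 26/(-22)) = 151639689223/4232489670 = 35.83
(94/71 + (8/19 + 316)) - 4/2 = 425940/1349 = 315.74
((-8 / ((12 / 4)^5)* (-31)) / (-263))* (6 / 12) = -124 / 63909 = -0.00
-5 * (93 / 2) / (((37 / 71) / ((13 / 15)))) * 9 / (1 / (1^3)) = -257517 / 74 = -3479.96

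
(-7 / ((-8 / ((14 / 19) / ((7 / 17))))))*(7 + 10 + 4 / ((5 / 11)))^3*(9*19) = 2299103919 / 500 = 4598207.84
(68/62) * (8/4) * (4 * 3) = 816/31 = 26.32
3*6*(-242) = -4356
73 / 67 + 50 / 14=2186 / 469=4.66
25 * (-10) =-250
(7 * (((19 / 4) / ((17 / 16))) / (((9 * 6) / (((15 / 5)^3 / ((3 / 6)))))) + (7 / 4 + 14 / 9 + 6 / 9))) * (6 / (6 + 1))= 5167 / 102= 50.66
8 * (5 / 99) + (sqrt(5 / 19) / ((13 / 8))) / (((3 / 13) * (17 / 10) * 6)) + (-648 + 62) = -57974 / 99 + 40 * sqrt(95) / 2907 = -585.46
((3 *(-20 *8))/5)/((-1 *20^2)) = 6/25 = 0.24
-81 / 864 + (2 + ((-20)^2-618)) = -6915 / 32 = -216.09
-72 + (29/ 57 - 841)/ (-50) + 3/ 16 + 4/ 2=-1208461/ 22800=-53.00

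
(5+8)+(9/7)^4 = 37774/2401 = 15.73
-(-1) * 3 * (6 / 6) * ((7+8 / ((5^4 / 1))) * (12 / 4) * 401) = 15818247 / 625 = 25309.20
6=6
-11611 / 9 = -1290.11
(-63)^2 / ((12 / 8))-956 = 1690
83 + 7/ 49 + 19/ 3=89.48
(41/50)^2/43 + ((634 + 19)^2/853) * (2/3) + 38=102135751679/275092500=371.28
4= 4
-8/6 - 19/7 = -85/21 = -4.05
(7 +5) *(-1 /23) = -12 /23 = -0.52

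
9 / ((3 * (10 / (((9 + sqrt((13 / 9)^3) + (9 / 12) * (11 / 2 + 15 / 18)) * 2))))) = 13 * sqrt(13) / 45 + 33 / 4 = 9.29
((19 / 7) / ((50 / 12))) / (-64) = -57 / 5600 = -0.01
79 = 79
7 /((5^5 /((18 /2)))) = 63 /3125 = 0.02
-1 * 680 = -680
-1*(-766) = 766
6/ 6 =1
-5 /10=-1 /2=-0.50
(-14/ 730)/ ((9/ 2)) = -0.00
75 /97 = 0.77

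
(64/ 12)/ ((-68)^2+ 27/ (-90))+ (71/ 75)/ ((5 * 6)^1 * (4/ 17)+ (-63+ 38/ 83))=-1439640299/ 90493900475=-0.02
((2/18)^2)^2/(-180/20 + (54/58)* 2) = -29/1358127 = -0.00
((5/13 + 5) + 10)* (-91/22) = -63.64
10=10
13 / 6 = 2.17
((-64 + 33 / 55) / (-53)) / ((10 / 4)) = 634 / 1325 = 0.48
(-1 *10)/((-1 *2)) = 5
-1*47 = -47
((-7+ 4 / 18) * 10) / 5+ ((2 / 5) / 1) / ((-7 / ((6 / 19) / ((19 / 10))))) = -308510 / 22743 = -13.57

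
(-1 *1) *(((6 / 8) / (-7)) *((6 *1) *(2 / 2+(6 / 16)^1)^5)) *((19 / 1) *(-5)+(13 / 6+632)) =1703.53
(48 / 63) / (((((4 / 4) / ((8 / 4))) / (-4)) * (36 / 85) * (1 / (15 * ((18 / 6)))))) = -13600 / 21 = -647.62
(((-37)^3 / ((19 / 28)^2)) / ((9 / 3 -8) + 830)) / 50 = -19855976 / 7445625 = -2.67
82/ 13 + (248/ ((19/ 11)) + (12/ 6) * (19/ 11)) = 416628/ 2717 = 153.34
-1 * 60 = -60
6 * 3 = 18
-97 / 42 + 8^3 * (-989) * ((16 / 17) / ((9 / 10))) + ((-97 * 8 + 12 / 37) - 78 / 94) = -1975386690019 / 3724938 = -530313.98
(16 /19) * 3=48 /19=2.53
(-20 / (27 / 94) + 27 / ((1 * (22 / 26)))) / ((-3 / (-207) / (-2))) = 5205.43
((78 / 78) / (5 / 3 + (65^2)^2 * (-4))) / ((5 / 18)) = -54 / 1071037475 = -0.00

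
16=16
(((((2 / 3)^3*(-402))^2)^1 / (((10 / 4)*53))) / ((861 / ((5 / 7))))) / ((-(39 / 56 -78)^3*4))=2059337728 / 42837957670220271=0.00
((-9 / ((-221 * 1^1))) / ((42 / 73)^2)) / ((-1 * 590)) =-5329 / 25556440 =-0.00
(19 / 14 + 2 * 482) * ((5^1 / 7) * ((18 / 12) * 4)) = 202725 / 49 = 4137.24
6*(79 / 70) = 237 / 35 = 6.77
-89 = -89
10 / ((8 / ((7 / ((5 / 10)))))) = 35 / 2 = 17.50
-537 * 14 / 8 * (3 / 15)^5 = -3759 / 12500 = -0.30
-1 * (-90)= 90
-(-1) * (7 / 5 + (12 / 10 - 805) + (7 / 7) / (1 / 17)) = -3927 / 5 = -785.40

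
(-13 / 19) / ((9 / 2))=-26 / 171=-0.15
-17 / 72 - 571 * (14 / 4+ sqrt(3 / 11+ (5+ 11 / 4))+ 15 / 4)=-298079 / 72 - 571 * sqrt(3883) / 22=-5757.31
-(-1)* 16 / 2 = 8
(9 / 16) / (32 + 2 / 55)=495 / 28192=0.02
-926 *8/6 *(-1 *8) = 29632/3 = 9877.33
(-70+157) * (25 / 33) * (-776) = -562600 / 11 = -51145.45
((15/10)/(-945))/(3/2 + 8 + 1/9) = -1/6055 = -0.00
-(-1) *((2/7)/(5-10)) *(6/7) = -12/245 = -0.05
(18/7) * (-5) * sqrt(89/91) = -90 * sqrt(8099)/637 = -12.72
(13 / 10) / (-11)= -13 / 110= -0.12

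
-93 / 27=-31 / 9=-3.44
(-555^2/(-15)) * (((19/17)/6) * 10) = 650275/17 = 38251.47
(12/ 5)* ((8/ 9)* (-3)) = -32/ 5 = -6.40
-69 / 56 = -1.23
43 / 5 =8.60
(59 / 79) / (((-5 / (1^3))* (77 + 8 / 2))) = -0.00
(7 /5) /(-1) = -7 /5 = -1.40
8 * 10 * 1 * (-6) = -480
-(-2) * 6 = 12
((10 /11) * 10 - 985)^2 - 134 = 115224011 /121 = 952264.55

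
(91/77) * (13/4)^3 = 28561/704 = 40.57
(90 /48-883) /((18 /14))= -49343 /72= -685.32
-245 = -245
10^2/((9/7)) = 700/9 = 77.78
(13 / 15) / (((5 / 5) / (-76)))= -988 / 15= -65.87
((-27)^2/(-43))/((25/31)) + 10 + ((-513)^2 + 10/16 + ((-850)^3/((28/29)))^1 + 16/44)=-421023367382509/662200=-635794876.75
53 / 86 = 0.62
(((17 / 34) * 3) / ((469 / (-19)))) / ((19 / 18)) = -27 / 469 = -0.06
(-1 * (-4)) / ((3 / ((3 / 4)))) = 1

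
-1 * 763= -763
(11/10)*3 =3.30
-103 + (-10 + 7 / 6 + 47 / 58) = -9659 / 87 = -111.02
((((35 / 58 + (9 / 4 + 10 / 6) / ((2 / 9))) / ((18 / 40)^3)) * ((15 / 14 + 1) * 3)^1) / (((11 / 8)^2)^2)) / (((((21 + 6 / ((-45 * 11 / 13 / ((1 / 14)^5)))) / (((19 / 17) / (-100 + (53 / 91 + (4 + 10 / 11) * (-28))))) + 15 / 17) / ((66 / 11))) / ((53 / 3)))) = -5183219065566330880000 / 625667474931141251367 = -8.28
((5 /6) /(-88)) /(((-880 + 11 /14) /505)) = 17675 /3249576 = 0.01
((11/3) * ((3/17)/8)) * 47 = 517/136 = 3.80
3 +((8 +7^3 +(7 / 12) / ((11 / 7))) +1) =46909 / 132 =355.37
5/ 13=0.38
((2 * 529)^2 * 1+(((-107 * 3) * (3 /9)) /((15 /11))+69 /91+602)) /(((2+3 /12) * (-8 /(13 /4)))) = -764323759 /3780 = -202202.05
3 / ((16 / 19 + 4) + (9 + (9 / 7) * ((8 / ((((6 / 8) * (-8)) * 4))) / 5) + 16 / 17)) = 33915 / 166156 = 0.20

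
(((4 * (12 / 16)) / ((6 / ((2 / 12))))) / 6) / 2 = 1 / 144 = 0.01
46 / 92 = 1 / 2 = 0.50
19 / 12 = 1.58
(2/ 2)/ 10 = 1/ 10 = 0.10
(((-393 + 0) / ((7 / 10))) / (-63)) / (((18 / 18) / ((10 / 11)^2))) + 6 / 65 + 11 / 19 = 176530423 / 21966945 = 8.04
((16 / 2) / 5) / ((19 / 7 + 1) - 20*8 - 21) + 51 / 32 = 314663 / 198560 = 1.58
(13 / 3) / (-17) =-0.25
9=9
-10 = -10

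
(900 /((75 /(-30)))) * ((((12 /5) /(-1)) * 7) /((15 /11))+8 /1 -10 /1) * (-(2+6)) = -41241.60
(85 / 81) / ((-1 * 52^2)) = -85 / 219024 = -0.00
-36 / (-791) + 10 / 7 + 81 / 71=146857 / 56161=2.61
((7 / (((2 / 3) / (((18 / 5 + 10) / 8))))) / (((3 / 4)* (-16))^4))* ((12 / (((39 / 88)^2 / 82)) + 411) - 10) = 326457341 / 70087680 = 4.66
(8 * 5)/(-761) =-40/761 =-0.05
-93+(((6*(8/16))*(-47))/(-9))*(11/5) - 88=-2198/15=-146.53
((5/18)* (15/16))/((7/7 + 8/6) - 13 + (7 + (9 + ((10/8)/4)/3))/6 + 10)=75/581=0.13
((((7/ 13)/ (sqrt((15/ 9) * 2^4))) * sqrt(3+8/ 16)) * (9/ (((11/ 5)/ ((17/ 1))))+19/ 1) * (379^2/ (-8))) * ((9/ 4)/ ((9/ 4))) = -489672169 * sqrt(210)/ 22880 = -310140.90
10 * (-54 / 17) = -540 / 17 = -31.76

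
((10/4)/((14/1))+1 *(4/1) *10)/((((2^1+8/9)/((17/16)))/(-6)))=-516375/5824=-88.66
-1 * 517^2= -267289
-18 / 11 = -1.64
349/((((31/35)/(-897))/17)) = -186266535/31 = -6008597.90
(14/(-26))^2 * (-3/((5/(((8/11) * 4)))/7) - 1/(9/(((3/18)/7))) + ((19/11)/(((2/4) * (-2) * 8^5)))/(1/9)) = -3.54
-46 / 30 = -1.53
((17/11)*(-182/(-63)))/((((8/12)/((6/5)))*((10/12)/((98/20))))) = 47.25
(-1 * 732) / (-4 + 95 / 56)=13664 / 43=317.77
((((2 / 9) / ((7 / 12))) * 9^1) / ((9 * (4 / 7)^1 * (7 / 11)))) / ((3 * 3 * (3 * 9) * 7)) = 22 / 35721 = 0.00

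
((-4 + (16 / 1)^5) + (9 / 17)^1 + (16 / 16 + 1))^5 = 1799869956986982455441538812946873607 / 1419857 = 1267641711092724447209500000000.00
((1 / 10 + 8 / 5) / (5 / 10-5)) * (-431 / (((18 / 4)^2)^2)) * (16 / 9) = 1875712 / 2657205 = 0.71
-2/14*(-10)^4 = -10000/7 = -1428.57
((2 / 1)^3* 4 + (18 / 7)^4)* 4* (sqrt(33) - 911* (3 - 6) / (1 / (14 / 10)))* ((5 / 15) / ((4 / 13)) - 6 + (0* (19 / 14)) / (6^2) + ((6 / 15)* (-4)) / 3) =-54160057776 / 8575 - 19817072* sqrt(33) / 12005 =-6325524.47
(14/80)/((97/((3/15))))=7/19400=0.00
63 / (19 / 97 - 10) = -2037 / 317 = -6.43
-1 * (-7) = 7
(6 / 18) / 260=1 / 780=0.00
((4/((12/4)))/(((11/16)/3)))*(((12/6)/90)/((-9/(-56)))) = 3584/4455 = 0.80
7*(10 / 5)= 14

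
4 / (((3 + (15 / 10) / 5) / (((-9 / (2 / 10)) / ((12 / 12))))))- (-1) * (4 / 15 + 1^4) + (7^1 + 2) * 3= -4336 / 165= -26.28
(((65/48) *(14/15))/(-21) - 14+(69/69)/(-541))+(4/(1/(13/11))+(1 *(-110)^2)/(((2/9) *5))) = 13986181189/1285416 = 10880.67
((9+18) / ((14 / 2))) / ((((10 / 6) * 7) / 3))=243 / 245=0.99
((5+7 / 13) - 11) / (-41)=71 / 533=0.13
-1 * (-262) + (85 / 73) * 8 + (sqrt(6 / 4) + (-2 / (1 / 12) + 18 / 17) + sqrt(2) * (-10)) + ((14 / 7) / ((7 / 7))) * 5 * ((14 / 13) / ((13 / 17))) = -10 * sqrt(2) + sqrt(6) / 2 + 55044788 / 209729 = 249.54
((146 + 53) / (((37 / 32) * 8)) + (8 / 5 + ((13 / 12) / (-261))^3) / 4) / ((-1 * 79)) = -0.28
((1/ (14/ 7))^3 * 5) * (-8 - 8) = -10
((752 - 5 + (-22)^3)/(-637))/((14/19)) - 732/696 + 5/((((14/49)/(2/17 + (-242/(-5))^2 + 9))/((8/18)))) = 1811364510292/98922915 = 18310.87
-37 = -37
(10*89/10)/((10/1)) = 89/10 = 8.90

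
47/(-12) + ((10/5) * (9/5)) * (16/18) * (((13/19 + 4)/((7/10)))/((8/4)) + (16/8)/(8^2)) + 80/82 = 2573503/327180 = 7.87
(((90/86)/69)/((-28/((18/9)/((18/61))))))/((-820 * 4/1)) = 61/54497856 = 0.00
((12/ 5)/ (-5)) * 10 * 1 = -24/ 5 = -4.80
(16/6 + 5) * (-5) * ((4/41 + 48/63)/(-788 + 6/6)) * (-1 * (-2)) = 170200/2032821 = 0.08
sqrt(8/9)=0.94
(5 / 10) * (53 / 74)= 53 / 148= 0.36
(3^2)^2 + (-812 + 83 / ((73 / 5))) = -52948 / 73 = -725.32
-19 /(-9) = 19 /9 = 2.11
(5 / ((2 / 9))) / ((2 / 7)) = 315 / 4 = 78.75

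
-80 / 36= -20 / 9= -2.22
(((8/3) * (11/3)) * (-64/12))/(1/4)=-5632/27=-208.59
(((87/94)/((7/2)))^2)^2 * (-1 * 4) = -229159044/11716114081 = -0.02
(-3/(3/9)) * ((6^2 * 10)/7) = -462.86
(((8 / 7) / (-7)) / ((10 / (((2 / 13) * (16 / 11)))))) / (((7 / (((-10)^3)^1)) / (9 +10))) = 486400 / 49049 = 9.92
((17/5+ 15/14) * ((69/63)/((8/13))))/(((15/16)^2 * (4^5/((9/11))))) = 93587/12936000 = 0.01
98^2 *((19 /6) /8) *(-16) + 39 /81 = -1642271 /27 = -60824.85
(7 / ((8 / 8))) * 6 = 42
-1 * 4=-4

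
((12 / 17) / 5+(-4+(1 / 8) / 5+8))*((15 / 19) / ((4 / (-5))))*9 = -382455 / 10336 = -37.00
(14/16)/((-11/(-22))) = 7/4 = 1.75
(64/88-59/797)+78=689553/8767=78.65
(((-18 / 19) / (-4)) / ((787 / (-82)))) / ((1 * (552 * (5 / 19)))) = -123 / 724040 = -0.00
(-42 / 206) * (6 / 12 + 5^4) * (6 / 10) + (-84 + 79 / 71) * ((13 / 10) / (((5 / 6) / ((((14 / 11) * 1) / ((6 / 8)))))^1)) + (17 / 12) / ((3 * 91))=-35449464157 / 119786940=-295.94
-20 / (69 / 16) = -320 / 69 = -4.64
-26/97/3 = -26/291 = -0.09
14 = 14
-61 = -61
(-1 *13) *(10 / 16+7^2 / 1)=-5161 / 8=-645.12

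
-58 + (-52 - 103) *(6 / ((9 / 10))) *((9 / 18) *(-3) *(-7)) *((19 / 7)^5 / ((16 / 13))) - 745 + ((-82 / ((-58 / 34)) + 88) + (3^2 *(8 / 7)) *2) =-723814268309 / 557032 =-1299412.36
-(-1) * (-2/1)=-2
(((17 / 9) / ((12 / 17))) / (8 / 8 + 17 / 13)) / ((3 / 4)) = 3757 / 2430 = 1.55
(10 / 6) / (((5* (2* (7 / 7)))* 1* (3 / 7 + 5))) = 0.03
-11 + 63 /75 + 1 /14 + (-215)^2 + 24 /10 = 16176059 /350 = 46217.31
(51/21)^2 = 289/49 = 5.90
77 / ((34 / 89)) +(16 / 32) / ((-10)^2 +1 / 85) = 29129399 / 144517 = 201.56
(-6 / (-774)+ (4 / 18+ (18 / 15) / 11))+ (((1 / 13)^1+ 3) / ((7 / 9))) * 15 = 115595747 / 1936935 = 59.68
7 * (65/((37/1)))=455/37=12.30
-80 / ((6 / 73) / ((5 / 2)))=-7300 / 3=-2433.33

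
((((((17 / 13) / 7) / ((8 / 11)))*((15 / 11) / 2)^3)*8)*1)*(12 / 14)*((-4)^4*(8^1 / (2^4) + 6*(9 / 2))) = 27540000 / 7007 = 3930.36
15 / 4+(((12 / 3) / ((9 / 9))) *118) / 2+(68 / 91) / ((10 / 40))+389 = 229953 / 364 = 631.74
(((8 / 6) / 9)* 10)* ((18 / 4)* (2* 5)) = 200 / 3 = 66.67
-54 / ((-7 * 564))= 9 / 658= 0.01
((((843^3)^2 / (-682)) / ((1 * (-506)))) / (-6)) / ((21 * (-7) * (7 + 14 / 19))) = 252554600833270353 / 1657131784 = 152404656.81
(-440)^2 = 193600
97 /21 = 4.62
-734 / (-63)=734 / 63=11.65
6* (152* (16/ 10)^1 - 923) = -20394/ 5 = -4078.80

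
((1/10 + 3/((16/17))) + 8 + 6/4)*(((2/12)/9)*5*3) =341/96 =3.55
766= 766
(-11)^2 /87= 121 /87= 1.39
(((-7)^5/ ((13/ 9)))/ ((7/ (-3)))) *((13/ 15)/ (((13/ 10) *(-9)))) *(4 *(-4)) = 76832/ 13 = 5910.15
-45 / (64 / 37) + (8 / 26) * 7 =-19853 / 832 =-23.86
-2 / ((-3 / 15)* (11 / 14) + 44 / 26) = -1820 / 1397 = -1.30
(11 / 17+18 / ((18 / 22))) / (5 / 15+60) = 1155 / 3077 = 0.38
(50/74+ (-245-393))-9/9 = -23618/37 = -638.32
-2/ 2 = -1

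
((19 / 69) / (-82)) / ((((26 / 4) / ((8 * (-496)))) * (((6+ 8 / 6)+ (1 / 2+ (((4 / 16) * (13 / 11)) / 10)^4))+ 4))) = 2825764536320000 / 16311508697107897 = 0.17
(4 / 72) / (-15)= -1 / 270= -0.00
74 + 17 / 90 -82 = -7.81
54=54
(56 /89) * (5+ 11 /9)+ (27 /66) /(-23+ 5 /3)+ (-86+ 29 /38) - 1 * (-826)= 15956817055 /21428352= 744.66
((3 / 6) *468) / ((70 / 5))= 117 / 7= 16.71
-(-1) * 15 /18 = 0.83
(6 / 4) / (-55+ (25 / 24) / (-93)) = -3348 / 122785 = -0.03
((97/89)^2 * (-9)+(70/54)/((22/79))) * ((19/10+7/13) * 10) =-9002466833/61165962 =-147.18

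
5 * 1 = 5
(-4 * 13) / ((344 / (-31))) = 403 / 86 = 4.69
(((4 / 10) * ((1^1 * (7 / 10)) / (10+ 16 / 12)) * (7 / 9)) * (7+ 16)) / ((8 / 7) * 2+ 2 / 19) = 149891 / 810900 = 0.18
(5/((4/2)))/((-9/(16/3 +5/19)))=-1595/1026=-1.55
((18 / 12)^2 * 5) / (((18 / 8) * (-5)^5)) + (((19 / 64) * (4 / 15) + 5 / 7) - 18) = -3613711 / 210000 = -17.21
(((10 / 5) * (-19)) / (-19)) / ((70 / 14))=2 / 5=0.40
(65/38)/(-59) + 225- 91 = 300363/2242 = 133.97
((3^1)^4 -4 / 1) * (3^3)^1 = 2079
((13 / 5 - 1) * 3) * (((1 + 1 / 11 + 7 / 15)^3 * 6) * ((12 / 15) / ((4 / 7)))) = 1901154416 / 12478125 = 152.36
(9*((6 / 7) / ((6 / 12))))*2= 216 / 7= 30.86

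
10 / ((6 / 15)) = 25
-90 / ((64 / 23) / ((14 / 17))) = -26.64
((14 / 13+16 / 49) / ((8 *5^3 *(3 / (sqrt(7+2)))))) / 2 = 447 / 637000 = 0.00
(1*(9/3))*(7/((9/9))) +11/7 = 158/7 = 22.57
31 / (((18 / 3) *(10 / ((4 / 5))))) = 31 / 75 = 0.41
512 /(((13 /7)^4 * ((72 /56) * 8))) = 1075648 /257049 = 4.18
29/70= 0.41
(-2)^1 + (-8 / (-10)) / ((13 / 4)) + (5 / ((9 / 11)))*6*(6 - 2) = 28258 / 195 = 144.91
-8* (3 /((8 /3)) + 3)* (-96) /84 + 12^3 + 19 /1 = 12493 /7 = 1784.71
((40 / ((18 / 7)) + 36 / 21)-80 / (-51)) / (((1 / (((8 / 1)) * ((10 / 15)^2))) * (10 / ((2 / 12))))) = 161408 / 144585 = 1.12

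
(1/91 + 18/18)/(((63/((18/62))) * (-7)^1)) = -92/138229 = -0.00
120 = 120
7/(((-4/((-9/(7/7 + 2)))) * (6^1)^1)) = 7/8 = 0.88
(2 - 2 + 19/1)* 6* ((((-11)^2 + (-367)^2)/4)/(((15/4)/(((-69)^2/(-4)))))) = -1219477779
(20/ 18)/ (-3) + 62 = 1664/ 27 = 61.63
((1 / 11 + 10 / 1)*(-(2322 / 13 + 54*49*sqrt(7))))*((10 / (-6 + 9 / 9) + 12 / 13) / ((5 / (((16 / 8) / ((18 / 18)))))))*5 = 7216776 / 1859 + 8223768*sqrt(7) / 143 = 156036.23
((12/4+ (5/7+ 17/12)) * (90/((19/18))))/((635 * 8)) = 11637/135128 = 0.09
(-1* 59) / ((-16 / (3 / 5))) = 177 / 80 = 2.21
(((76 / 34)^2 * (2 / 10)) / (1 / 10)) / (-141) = -2888 / 40749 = -0.07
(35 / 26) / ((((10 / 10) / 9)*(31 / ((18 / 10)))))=567 / 806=0.70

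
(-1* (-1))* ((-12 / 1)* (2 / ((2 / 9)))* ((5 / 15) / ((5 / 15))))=-108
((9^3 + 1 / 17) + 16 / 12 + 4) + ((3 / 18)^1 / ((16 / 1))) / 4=1598043 / 2176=734.39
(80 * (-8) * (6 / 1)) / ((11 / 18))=-69120 / 11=-6283.64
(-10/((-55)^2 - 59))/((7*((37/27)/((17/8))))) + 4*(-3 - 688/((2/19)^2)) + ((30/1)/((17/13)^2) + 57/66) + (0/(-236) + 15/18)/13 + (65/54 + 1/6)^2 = -22991820118474963001/92574699425208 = -248359.65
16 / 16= 1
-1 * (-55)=55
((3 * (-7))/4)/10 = -21/40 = -0.52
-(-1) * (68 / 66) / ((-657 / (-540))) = 0.85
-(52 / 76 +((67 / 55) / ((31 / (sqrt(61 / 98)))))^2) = -3708752601 / 5412880550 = -0.69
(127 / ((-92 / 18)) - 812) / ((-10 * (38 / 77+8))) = 592823 / 60168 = 9.85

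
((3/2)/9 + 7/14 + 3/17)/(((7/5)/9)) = 645/119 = 5.42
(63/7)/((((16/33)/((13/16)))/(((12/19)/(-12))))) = -3861/4864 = -0.79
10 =10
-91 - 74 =-165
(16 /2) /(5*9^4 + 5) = 4 /16405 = 0.00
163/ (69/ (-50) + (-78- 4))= -8150/ 4169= -1.95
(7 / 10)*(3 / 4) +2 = 101 / 40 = 2.52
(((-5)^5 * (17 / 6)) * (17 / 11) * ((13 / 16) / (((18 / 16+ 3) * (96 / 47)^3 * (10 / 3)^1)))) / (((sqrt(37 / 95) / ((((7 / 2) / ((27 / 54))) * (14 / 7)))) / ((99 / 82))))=-1706525673125 * sqrt(3515) / 39369572352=-2569.89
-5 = -5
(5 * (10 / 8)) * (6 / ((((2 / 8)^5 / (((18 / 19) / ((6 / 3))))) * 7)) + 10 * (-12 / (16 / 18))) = 933525 / 532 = 1754.75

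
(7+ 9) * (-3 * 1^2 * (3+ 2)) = -240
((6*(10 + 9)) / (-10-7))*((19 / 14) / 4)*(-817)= 884811 / 476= 1858.85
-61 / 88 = -0.69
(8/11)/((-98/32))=-128/539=-0.24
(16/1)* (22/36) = 88/9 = 9.78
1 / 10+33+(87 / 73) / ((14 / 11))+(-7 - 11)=40973 / 2555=16.04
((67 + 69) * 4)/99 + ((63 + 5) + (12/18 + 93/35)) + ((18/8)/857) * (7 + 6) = 912860161/11878020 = 76.85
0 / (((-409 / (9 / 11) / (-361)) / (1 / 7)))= 0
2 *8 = 16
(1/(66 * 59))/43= 1/167442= 0.00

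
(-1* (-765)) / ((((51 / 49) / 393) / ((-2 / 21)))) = -27510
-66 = -66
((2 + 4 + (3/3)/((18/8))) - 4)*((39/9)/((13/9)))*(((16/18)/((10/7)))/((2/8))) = 2464/135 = 18.25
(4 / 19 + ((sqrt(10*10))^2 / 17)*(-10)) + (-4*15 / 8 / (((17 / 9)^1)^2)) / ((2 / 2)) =-60.72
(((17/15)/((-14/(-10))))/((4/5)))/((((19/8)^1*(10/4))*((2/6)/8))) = 544/133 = 4.09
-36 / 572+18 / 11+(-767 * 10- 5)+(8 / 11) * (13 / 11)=-12068948 / 1573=-7672.57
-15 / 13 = -1.15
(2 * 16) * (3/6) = 16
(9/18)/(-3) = -1/6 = -0.17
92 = 92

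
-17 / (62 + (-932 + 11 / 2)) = 34 / 1729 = 0.02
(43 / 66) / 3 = 43 / 198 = 0.22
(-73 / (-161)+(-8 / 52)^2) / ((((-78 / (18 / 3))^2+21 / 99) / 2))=0.01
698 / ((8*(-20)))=-349 / 80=-4.36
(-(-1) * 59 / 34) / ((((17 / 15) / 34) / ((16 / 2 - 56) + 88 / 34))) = -683220 / 289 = -2364.08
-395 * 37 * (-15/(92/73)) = 16003425/92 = 173950.27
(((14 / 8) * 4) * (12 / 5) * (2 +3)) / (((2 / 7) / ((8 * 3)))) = 7056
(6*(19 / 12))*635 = 12065 / 2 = 6032.50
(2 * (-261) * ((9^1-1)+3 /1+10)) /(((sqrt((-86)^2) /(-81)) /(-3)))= -1331883 /43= -30974.02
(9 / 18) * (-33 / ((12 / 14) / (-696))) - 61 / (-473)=6337315 / 473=13398.13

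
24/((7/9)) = 216/7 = 30.86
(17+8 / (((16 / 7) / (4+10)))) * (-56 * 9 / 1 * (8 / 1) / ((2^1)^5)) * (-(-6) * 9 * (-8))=3592512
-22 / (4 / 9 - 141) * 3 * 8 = 432 / 115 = 3.76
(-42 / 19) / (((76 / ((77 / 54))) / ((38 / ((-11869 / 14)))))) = 343 / 184509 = 0.00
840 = 840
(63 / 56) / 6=3 / 16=0.19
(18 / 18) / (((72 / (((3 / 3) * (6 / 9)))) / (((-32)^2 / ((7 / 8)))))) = 2048 / 189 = 10.84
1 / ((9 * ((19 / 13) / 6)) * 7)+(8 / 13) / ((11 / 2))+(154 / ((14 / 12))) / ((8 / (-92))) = -86602424 / 57057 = -1517.82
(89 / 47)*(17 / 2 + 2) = 1869 / 94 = 19.88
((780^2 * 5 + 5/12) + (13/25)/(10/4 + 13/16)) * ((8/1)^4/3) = 49528636539904/11925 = 4153344783.22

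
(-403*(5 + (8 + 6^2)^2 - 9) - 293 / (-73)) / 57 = -56837215 / 4161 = -13659.51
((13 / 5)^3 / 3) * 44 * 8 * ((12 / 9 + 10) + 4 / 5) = 140748608 / 5625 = 25021.97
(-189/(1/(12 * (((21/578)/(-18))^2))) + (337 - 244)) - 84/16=7328196/83521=87.74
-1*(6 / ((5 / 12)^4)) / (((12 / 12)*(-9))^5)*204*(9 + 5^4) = 22073344 / 50625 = 436.02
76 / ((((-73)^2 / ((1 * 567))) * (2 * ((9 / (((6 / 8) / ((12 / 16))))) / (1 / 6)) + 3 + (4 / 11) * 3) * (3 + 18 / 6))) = 8778 / 730073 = 0.01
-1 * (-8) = 8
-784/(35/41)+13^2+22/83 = -310891/415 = -749.13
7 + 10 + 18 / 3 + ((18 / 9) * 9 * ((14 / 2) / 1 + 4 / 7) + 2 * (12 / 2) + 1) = 1206 / 7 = 172.29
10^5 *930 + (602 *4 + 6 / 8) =372009635 / 4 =93002408.75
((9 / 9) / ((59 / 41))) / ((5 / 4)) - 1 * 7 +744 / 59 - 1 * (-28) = 10079 / 295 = 34.17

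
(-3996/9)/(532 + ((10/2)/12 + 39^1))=-5328/6857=-0.78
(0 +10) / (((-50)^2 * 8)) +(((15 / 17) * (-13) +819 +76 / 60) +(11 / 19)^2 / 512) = 953009014927 / 1178304000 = 808.80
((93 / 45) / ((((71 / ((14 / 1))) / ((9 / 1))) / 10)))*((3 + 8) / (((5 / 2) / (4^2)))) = 916608 / 355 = 2581.99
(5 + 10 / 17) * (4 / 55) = 76 / 187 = 0.41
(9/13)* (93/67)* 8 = 6696/871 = 7.69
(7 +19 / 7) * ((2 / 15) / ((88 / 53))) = 901 / 1155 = 0.78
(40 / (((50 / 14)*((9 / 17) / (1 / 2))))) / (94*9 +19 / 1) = 476 / 38925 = 0.01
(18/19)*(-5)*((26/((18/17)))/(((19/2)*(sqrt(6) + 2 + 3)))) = -22100/6859 + 4420*sqrt(6)/6859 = -1.64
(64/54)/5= 32/135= 0.24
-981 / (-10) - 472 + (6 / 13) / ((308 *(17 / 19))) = -373.90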